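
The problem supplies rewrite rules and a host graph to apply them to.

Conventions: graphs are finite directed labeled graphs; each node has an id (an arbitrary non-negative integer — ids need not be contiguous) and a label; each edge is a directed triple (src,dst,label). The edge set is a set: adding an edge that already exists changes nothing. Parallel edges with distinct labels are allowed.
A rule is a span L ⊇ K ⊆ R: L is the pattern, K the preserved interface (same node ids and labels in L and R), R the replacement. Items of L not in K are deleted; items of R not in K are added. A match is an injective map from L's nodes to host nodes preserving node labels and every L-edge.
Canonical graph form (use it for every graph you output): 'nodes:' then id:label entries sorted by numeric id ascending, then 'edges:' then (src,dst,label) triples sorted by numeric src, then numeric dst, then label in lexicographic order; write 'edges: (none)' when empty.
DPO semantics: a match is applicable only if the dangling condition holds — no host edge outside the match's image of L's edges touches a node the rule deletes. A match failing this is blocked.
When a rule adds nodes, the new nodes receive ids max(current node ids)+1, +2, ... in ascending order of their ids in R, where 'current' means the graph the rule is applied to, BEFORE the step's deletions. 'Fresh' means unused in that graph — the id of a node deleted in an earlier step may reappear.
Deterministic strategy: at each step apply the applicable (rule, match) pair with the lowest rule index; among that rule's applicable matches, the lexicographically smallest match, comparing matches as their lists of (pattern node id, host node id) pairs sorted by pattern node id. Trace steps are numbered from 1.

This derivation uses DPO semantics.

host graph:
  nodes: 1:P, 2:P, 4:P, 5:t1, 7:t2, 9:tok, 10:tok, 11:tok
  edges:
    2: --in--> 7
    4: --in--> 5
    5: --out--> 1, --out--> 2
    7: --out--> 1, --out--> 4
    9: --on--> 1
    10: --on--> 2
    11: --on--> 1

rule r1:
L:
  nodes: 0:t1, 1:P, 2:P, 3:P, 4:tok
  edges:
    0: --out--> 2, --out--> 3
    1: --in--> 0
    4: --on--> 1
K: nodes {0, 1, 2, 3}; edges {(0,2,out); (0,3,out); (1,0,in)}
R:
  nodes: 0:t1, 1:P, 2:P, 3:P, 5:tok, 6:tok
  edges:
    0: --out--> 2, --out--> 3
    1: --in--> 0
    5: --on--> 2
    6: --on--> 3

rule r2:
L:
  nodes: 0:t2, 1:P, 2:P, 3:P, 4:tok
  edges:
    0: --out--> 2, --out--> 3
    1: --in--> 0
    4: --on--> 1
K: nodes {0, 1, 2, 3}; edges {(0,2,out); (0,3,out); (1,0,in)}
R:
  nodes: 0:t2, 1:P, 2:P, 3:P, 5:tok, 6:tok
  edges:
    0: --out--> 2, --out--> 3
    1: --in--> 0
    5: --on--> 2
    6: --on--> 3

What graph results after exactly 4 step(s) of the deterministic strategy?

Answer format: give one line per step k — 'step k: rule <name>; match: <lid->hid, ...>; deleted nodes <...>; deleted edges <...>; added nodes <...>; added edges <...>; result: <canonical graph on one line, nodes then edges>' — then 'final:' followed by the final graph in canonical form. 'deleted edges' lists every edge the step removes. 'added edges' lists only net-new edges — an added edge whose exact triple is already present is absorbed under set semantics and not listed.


step 1: rule r2; match: 0->7, 1->2, 2->1, 3->4, 4->10; deleted nodes 10; deleted edges (10,2,on); added nodes 12, 13; added edges (12,1,on); (13,4,on); result: nodes: 1:P, 2:P, 4:P, 5:t1, 7:t2, 9:tok, 11:tok, 12:tok, 13:tok edges: (2,7,in); (4,5,in); (5,1,out); (5,2,out); (7,1,out); (7,4,out); (9,1,on); (11,1,on); (12,1,on); (13,4,on)
step 2: rule r1; match: 0->5, 1->4, 2->1, 3->2, 4->13; deleted nodes 13; deleted edges (13,4,on); added nodes 14, 15; added edges (14,1,on); (15,2,on); result: nodes: 1:P, 2:P, 4:P, 5:t1, 7:t2, 9:tok, 11:tok, 12:tok, 14:tok, 15:tok edges: (2,7,in); (4,5,in); (5,1,out); (5,2,out); (7,1,out); (7,4,out); (9,1,on); (11,1,on); (12,1,on); (14,1,on); (15,2,on)
step 3: rule r2; match: 0->7, 1->2, 2->1, 3->4, 4->15; deleted nodes 15; deleted edges (15,2,on); added nodes 16, 17; added edges (16,1,on); (17,4,on); result: nodes: 1:P, 2:P, 4:P, 5:t1, 7:t2, 9:tok, 11:tok, 12:tok, 14:tok, 16:tok, 17:tok edges: (2,7,in); (4,5,in); (5,1,out); (5,2,out); (7,1,out); (7,4,out); (9,1,on); (11,1,on); (12,1,on); (14,1,on); (16,1,on); (17,4,on)
step 4: rule r1; match: 0->5, 1->4, 2->1, 3->2, 4->17; deleted nodes 17; deleted edges (17,4,on); added nodes 18, 19; added edges (18,1,on); (19,2,on); result: nodes: 1:P, 2:P, 4:P, 5:t1, 7:t2, 9:tok, 11:tok, 12:tok, 14:tok, 16:tok, 18:tok, 19:tok edges: (2,7,in); (4,5,in); (5,1,out); (5,2,out); (7,1,out); (7,4,out); (9,1,on); (11,1,on); (12,1,on); (14,1,on); (16,1,on); (18,1,on); (19,2,on)
final:
nodes: 1:P, 2:P, 4:P, 5:t1, 7:t2, 9:tok, 11:tok, 12:tok, 14:tok, 16:tok, 18:tok, 19:tok
edges: (2,7,in); (4,5,in); (5,1,out); (5,2,out); (7,1,out); (7,4,out); (9,1,on); (11,1,on); (12,1,on); (14,1,on); (16,1,on); (18,1,on); (19,2,on)


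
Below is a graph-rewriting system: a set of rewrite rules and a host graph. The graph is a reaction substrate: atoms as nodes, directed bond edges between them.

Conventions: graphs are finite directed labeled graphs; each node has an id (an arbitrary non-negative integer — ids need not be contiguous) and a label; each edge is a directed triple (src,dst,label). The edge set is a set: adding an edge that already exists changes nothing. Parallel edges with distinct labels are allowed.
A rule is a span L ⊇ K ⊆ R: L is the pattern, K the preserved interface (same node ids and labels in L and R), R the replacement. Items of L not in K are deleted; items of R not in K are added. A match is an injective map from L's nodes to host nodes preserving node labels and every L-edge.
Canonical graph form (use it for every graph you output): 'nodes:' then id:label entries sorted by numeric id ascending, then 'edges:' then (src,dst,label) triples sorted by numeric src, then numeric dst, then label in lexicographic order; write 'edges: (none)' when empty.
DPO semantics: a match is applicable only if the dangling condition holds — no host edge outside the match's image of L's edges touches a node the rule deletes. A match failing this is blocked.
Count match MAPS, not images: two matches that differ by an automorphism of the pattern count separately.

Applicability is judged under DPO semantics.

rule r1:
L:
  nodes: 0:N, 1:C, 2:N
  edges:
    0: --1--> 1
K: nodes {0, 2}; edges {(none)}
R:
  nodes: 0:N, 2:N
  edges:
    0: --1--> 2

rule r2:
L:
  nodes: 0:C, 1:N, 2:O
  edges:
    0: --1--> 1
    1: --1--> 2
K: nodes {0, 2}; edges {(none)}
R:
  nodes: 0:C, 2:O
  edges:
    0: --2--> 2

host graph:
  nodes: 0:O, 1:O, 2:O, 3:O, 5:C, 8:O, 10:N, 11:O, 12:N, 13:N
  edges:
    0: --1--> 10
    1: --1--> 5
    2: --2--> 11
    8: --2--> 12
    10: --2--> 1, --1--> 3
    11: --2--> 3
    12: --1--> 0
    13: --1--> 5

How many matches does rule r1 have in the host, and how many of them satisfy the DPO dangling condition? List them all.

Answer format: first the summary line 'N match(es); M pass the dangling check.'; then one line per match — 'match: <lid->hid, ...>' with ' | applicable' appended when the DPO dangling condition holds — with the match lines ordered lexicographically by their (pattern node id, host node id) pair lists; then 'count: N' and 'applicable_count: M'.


2 match(es); 0 pass the dangling check.
match: 0->13, 1->5, 2->10
match: 0->13, 1->5, 2->12
count: 2
applicable_count: 0


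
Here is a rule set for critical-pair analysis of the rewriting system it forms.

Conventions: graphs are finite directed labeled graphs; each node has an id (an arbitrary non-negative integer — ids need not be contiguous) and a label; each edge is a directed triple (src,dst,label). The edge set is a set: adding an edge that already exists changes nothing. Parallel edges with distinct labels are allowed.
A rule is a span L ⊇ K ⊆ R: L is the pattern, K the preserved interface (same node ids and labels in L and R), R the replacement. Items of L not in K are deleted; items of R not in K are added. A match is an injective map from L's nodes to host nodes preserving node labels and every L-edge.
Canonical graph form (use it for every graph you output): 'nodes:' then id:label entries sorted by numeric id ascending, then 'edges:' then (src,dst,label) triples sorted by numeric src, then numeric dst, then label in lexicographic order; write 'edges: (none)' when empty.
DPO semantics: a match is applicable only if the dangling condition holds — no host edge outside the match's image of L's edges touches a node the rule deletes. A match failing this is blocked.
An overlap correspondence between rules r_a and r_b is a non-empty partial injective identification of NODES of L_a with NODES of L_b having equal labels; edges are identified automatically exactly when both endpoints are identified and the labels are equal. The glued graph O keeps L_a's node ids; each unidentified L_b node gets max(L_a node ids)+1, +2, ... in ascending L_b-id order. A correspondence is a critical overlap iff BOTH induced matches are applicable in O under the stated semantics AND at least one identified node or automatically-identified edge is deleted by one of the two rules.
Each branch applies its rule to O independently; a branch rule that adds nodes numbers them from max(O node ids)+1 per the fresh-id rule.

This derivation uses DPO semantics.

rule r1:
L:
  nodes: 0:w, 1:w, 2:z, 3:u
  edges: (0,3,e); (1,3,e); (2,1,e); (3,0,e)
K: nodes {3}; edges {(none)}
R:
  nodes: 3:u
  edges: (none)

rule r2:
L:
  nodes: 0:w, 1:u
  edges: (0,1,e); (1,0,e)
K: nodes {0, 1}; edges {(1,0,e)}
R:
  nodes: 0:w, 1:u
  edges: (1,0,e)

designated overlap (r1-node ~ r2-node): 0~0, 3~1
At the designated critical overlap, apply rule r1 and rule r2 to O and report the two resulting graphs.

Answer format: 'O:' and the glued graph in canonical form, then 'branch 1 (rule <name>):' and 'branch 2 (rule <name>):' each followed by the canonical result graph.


O:
nodes: 0:w, 1:w, 2:z, 3:u
edges: (0,3,e); (1,3,e); (2,1,e); (3,0,e)
branch 1 (rule r1):
nodes: 3:u
edges: (none)
branch 2 (rule r2):
nodes: 0:w, 1:w, 2:z, 3:u
edges: (1,3,e); (2,1,e); (3,0,e)


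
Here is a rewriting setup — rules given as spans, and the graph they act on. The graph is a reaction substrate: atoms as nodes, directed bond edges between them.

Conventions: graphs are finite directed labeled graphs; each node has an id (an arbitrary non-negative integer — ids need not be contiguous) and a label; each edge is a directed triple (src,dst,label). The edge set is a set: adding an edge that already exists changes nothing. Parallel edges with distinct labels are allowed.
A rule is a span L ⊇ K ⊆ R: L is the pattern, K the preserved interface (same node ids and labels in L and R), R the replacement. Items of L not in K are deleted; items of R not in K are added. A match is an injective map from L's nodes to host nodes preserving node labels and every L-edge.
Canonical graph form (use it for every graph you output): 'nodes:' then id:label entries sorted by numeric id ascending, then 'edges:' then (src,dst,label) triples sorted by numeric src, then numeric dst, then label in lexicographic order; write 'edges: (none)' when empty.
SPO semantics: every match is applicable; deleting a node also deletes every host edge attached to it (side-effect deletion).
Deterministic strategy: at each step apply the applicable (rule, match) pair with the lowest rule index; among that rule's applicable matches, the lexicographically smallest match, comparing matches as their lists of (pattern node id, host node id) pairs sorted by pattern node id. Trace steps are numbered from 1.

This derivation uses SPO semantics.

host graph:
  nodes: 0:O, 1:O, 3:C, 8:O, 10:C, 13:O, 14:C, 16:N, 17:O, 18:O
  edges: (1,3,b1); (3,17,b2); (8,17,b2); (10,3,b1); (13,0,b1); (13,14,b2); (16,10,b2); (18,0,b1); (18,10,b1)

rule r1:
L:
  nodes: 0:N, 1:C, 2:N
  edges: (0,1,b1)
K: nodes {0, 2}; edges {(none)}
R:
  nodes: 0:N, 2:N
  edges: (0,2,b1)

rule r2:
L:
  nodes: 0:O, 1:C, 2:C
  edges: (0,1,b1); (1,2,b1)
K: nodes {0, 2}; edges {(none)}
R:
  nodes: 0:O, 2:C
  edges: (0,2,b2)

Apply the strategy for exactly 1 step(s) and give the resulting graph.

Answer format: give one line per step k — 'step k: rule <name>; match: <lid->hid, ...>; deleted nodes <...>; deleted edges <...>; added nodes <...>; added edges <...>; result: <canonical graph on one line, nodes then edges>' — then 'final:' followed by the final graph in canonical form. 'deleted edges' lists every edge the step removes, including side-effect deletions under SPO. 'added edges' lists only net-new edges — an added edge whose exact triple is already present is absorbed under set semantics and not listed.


step 1: rule r2; match: 0->18, 1->10, 2->3; deleted nodes 10; deleted edges (10,3,b1); (16,10,b2); (18,10,b1); added nodes (none); added edges (18,3,b2); result: nodes: 0:O, 1:O, 3:C, 8:O, 13:O, 14:C, 16:N, 17:O, 18:O edges: (1,3,b1); (3,17,b2); (8,17,b2); (13,0,b1); (13,14,b2); (18,0,b1); (18,3,b2)
final:
nodes: 0:O, 1:O, 3:C, 8:O, 13:O, 14:C, 16:N, 17:O, 18:O
edges: (1,3,b1); (3,17,b2); (8,17,b2); (13,0,b1); (13,14,b2); (18,0,b1); (18,3,b2)


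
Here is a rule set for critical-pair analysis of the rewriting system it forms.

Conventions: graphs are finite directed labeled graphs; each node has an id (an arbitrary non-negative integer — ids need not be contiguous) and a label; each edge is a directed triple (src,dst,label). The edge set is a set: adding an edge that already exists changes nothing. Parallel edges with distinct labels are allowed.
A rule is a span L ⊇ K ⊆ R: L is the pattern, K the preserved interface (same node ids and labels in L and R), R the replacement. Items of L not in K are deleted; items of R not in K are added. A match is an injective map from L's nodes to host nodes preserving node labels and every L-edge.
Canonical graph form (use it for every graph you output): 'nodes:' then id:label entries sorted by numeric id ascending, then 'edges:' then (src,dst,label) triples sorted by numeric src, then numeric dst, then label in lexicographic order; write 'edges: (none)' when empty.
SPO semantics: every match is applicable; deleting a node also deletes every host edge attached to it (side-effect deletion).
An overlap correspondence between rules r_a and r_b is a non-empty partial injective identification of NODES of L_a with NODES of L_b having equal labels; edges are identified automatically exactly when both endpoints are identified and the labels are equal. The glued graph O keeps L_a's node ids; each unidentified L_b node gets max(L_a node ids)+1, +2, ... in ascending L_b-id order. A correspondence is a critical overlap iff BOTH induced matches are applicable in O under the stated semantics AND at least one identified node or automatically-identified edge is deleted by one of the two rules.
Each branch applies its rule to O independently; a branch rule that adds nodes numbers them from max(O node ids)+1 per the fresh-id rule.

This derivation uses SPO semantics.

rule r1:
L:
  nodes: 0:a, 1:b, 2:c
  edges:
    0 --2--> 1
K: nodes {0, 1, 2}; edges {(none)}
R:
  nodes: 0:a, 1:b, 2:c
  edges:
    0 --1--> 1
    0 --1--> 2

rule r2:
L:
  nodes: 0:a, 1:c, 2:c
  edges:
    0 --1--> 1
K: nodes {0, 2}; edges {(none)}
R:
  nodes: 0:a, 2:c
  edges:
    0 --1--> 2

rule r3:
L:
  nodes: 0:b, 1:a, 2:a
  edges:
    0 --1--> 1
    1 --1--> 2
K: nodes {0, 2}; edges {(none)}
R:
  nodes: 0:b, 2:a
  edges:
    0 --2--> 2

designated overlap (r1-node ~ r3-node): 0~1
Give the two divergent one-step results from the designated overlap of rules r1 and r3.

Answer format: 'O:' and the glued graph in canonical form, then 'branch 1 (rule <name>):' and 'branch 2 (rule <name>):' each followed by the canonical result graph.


O:
nodes: 0:a, 1:b, 2:c, 3:b, 4:a
edges: (0,1,2); (0,4,1); (3,0,1)
branch 1 (rule r1):
nodes: 0:a, 1:b, 2:c, 3:b, 4:a
edges: (0,1,1); (0,2,1); (0,4,1); (3,0,1)
branch 2 (rule r3):
nodes: 1:b, 2:c, 3:b, 4:a
edges: (3,4,2)


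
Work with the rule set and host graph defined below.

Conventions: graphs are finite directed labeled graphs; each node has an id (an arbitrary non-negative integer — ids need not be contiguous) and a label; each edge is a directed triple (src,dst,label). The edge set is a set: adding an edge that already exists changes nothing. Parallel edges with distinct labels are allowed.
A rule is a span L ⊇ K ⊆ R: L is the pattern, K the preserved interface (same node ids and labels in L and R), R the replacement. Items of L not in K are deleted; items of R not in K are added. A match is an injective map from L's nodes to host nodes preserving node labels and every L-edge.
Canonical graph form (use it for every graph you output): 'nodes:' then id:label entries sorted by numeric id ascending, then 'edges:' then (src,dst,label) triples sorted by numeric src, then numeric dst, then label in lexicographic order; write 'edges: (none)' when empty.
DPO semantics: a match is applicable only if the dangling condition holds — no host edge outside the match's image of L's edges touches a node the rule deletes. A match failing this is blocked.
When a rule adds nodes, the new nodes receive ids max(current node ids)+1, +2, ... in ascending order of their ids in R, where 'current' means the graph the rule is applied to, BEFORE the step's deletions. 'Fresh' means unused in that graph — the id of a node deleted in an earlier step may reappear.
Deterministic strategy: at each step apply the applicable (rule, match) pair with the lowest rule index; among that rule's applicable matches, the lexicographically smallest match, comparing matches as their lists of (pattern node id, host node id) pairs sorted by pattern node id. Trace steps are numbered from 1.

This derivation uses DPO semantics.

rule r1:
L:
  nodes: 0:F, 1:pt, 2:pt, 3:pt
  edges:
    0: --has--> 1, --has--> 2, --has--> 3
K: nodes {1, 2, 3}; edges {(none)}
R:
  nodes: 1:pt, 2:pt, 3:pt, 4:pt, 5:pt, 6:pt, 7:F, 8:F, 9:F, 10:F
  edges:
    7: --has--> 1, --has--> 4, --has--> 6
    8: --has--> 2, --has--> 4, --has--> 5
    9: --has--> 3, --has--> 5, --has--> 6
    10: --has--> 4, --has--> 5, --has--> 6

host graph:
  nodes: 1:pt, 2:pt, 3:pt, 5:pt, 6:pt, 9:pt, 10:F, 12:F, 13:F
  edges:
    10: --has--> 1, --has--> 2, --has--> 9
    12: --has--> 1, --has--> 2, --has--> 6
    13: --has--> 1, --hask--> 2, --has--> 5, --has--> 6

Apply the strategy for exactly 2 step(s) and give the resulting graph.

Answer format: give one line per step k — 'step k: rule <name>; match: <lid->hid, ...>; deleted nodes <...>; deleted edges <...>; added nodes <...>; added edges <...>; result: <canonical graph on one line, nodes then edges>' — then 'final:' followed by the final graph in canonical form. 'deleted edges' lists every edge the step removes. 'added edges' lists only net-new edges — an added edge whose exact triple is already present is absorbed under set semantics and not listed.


step 1: rule r1; match: 0->10, 1->1, 2->2, 3->9; deleted nodes 10; deleted edges (10,1,has); (10,2,has); (10,9,has); added nodes 14, 15, 16, 17, 18, 19, 20; added edges (17,1,has); (17,14,has); (17,16,has); (18,2,has); (18,14,has); (18,15,has); (19,9,has); (19,15,has); (19,16,has); (20,14,has); (20,15,has); (20,16,has); result: nodes: 1:pt, 2:pt, 3:pt, 5:pt, 6:pt, 9:pt, 12:F, 13:F, 14:pt, 15:pt, 16:pt, 17:F, 18:F, 19:F, 20:F edges: (12,1,has); (12,2,has); (12,6,has); (13,1,has); (13,2,hask); (13,5,has); (13,6,has); (17,1,has); (17,14,has); (17,16,has); (18,2,has); (18,14,has); (18,15,has); (19,9,has); (19,15,has); (19,16,has); (20,14,has); (20,15,has); (20,16,has)
step 2: rule r1; match: 0->12, 1->1, 2->2, 3->6; deleted nodes 12; deleted edges (12,1,has); (12,2,has); (12,6,has); added nodes 21, 22, 23, 24, 25, 26, 27; added edges (24,1,has); (24,21,has); (24,23,has); (25,2,has); (25,21,has); (25,22,has); (26,6,has); (26,22,has); (26,23,has); (27,21,has); (27,22,has); (27,23,has); result: nodes: 1:pt, 2:pt, 3:pt, 5:pt, 6:pt, 9:pt, 13:F, 14:pt, 15:pt, 16:pt, 17:F, 18:F, 19:F, 20:F, 21:pt, 22:pt, 23:pt, 24:F, 25:F, 26:F, 27:F edges: (13,1,has); (13,2,hask); (13,5,has); (13,6,has); (17,1,has); (17,14,has); (17,16,has); (18,2,has); (18,14,has); (18,15,has); (19,9,has); (19,15,has); (19,16,has); (20,14,has); (20,15,has); (20,16,has); (24,1,has); (24,21,has); (24,23,has); (25,2,has); (25,21,has); (25,22,has); (26,6,has); (26,22,has); (26,23,has); (27,21,has); (27,22,has); (27,23,has)
final:
nodes: 1:pt, 2:pt, 3:pt, 5:pt, 6:pt, 9:pt, 13:F, 14:pt, 15:pt, 16:pt, 17:F, 18:F, 19:F, 20:F, 21:pt, 22:pt, 23:pt, 24:F, 25:F, 26:F, 27:F
edges: (13,1,has); (13,2,hask); (13,5,has); (13,6,has); (17,1,has); (17,14,has); (17,16,has); (18,2,has); (18,14,has); (18,15,has); (19,9,has); (19,15,has); (19,16,has); (20,14,has); (20,15,has); (20,16,has); (24,1,has); (24,21,has); (24,23,has); (25,2,has); (25,21,has); (25,22,has); (26,6,has); (26,22,has); (26,23,has); (27,21,has); (27,22,has); (27,23,has)


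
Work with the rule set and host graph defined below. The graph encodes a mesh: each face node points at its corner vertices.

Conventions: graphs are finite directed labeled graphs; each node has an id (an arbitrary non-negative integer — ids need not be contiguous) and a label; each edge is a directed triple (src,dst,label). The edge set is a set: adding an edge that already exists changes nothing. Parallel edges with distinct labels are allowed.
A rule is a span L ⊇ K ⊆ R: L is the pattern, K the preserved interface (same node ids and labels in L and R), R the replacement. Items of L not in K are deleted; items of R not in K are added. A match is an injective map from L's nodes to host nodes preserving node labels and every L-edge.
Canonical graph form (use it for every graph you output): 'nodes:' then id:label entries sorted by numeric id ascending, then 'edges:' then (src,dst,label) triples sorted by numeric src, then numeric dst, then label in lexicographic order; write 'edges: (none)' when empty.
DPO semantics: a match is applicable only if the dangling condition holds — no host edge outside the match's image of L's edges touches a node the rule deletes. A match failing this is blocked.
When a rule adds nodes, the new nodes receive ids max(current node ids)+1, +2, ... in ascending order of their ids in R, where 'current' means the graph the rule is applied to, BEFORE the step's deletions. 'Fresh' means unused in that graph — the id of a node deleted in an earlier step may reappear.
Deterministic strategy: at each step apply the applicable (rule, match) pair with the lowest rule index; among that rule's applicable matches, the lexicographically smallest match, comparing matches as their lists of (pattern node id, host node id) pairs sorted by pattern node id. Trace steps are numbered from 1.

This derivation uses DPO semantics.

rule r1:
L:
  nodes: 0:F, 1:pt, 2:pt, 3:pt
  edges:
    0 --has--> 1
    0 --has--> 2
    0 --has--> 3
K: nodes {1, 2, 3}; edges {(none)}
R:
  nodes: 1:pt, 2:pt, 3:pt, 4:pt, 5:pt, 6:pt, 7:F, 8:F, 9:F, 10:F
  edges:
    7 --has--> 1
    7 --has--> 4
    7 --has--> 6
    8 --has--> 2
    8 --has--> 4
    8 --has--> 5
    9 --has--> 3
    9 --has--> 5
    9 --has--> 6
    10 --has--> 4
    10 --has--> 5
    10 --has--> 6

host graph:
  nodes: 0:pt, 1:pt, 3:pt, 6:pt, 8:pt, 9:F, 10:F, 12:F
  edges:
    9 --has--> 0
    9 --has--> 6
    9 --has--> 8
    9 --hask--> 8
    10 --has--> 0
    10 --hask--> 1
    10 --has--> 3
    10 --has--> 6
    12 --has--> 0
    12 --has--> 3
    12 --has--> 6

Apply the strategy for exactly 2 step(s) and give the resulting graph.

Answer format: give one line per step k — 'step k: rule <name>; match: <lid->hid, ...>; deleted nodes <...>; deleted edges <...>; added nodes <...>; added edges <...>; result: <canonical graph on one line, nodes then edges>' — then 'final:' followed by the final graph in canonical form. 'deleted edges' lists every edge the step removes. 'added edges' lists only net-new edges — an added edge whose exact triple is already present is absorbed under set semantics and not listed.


step 1: rule r1; match: 0->12, 1->0, 2->3, 3->6; deleted nodes 12; deleted edges (12,0,has); (12,3,has); (12,6,has); added nodes 13, 14, 15, 16, 17, 18, 19; added edges (16,0,has); (16,13,has); (16,15,has); (17,3,has); (17,13,has); (17,14,has); (18,6,has); (18,14,has); (18,15,has); (19,13,has); (19,14,has); (19,15,has); result: nodes: 0:pt, 1:pt, 3:pt, 6:pt, 8:pt, 9:F, 10:F, 13:pt, 14:pt, 15:pt, 16:F, 17:F, 18:F, 19:F edges: (9,0,has); (9,6,has); (9,8,has); (9,8,hask); (10,0,has); (10,1,hask); (10,3,has); (10,6,has); (16,0,has); (16,13,has); (16,15,has); (17,3,has); (17,13,has); (17,14,has); (18,6,has); (18,14,has); (18,15,has); (19,13,has); (19,14,has); (19,15,has)
step 2: rule r1; match: 0->16, 1->0, 2->13, 3->15; deleted nodes 16; deleted edges (16,0,has); (16,13,has); (16,15,has); added nodes 20, 21, 22, 23, 24, 25, 26; added edges (23,0,has); (23,20,has); (23,22,has); (24,13,has); (24,20,has); (24,21,has); (25,15,has); (25,21,has); (25,22,has); (26,20,has); (26,21,has); (26,22,has); result: nodes: 0:pt, 1:pt, 3:pt, 6:pt, 8:pt, 9:F, 10:F, 13:pt, 14:pt, 15:pt, 17:F, 18:F, 19:F, 20:pt, 21:pt, 22:pt, 23:F, 24:F, 25:F, 26:F edges: (9,0,has); (9,6,has); (9,8,has); (9,8,hask); (10,0,has); (10,1,hask); (10,3,has); (10,6,has); (17,3,has); (17,13,has); (17,14,has); (18,6,has); (18,14,has); (18,15,has); (19,13,has); (19,14,has); (19,15,has); (23,0,has); (23,20,has); (23,22,has); (24,13,has); (24,20,has); (24,21,has); (25,15,has); (25,21,has); (25,22,has); (26,20,has); (26,21,has); (26,22,has)
final:
nodes: 0:pt, 1:pt, 3:pt, 6:pt, 8:pt, 9:F, 10:F, 13:pt, 14:pt, 15:pt, 17:F, 18:F, 19:F, 20:pt, 21:pt, 22:pt, 23:F, 24:F, 25:F, 26:F
edges: (9,0,has); (9,6,has); (9,8,has); (9,8,hask); (10,0,has); (10,1,hask); (10,3,has); (10,6,has); (17,3,has); (17,13,has); (17,14,has); (18,6,has); (18,14,has); (18,15,has); (19,13,has); (19,14,has); (19,15,has); (23,0,has); (23,20,has); (23,22,has); (24,13,has); (24,20,has); (24,21,has); (25,15,has); (25,21,has); (25,22,has); (26,20,has); (26,21,has); (26,22,has)


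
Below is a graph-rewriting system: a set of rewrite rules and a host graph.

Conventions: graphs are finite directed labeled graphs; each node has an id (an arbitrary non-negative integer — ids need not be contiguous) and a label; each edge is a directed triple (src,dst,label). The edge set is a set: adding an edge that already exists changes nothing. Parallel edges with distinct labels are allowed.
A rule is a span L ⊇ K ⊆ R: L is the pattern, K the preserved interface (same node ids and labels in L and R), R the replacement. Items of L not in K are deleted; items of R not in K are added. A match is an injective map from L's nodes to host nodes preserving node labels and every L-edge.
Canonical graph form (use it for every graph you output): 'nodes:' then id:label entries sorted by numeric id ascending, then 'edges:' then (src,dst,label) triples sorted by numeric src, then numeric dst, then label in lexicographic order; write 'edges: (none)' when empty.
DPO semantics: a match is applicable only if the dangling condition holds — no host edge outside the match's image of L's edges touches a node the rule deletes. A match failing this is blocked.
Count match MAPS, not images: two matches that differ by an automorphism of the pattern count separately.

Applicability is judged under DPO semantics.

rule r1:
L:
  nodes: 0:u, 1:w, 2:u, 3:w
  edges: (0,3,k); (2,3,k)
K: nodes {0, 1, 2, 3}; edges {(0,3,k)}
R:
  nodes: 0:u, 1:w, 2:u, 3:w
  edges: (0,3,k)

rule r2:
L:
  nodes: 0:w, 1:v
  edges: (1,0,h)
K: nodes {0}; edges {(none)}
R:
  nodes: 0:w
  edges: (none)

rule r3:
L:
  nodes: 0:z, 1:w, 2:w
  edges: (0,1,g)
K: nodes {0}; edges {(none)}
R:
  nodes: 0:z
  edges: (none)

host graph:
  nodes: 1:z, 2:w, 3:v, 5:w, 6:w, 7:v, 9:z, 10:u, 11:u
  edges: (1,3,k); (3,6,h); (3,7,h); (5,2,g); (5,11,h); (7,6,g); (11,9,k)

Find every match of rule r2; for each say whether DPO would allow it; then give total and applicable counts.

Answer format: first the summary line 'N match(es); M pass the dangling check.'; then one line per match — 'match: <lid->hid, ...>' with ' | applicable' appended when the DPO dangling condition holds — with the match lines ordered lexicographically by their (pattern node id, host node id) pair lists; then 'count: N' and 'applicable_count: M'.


1 match(es); 0 pass the dangling check.
match: 0->6, 1->3
count: 1
applicable_count: 0


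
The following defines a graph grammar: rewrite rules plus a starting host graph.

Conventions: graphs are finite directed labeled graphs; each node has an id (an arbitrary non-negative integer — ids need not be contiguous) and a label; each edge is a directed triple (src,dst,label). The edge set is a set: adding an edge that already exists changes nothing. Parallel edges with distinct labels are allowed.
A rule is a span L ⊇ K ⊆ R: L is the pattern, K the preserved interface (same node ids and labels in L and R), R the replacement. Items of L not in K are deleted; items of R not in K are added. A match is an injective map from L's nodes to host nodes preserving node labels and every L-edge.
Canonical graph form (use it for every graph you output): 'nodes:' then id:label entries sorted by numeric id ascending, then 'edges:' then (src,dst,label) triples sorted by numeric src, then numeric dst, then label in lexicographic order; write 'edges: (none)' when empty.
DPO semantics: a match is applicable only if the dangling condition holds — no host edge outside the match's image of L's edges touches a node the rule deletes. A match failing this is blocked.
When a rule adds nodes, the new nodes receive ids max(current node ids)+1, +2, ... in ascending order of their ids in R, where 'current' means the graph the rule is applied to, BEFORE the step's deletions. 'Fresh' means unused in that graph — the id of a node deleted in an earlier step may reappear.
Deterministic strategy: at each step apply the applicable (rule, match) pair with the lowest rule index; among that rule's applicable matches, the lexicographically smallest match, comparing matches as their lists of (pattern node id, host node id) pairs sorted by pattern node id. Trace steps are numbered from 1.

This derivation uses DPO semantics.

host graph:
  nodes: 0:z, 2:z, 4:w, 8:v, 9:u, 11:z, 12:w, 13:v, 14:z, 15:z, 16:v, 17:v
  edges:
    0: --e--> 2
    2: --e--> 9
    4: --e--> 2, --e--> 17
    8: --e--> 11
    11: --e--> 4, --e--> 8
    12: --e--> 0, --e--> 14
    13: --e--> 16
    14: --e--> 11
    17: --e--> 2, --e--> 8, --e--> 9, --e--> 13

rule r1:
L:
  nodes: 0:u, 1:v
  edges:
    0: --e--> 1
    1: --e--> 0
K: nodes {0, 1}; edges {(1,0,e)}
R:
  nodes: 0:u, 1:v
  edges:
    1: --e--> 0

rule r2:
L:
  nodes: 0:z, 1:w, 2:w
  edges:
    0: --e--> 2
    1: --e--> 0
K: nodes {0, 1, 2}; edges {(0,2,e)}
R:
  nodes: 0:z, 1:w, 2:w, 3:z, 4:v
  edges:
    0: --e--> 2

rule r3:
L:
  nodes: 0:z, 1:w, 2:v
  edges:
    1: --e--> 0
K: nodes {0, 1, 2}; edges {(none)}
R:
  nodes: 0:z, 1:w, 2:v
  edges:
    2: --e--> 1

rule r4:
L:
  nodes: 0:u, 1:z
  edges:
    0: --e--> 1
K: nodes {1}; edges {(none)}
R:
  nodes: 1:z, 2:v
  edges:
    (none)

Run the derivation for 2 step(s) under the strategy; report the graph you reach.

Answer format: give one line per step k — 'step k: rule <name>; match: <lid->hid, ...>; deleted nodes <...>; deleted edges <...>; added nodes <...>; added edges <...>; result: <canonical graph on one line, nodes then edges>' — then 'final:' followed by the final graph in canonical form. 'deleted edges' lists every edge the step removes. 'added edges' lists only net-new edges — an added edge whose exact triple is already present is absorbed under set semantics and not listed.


step 1: rule r3; match: 0->0, 1->12, 2->8; deleted nodes (none); deleted edges (12,0,e); added nodes (none); added edges (8,12,e); result: nodes: 0:z, 2:z, 4:w, 8:v, 9:u, 11:z, 12:w, 13:v, 14:z, 15:z, 16:v, 17:v edges: (0,2,e); (2,9,e); (4,2,e); (4,17,e); (8,11,e); (8,12,e); (11,4,e); (11,8,e); (12,14,e); (13,16,e); (14,11,e); (17,2,e); (17,8,e); (17,9,e); (17,13,e)
step 2: rule r3; match: 0->2, 1->4, 2->8; deleted nodes (none); deleted edges (4,2,e); added nodes (none); added edges (8,4,e); result: nodes: 0:z, 2:z, 4:w, 8:v, 9:u, 11:z, 12:w, 13:v, 14:z, 15:z, 16:v, 17:v edges: (0,2,e); (2,9,e); (4,17,e); (8,4,e); (8,11,e); (8,12,e); (11,4,e); (11,8,e); (12,14,e); (13,16,e); (14,11,e); (17,2,e); (17,8,e); (17,9,e); (17,13,e)
final:
nodes: 0:z, 2:z, 4:w, 8:v, 9:u, 11:z, 12:w, 13:v, 14:z, 15:z, 16:v, 17:v
edges: (0,2,e); (2,9,e); (4,17,e); (8,4,e); (8,11,e); (8,12,e); (11,4,e); (11,8,e); (12,14,e); (13,16,e); (14,11,e); (17,2,e); (17,8,e); (17,9,e); (17,13,e)


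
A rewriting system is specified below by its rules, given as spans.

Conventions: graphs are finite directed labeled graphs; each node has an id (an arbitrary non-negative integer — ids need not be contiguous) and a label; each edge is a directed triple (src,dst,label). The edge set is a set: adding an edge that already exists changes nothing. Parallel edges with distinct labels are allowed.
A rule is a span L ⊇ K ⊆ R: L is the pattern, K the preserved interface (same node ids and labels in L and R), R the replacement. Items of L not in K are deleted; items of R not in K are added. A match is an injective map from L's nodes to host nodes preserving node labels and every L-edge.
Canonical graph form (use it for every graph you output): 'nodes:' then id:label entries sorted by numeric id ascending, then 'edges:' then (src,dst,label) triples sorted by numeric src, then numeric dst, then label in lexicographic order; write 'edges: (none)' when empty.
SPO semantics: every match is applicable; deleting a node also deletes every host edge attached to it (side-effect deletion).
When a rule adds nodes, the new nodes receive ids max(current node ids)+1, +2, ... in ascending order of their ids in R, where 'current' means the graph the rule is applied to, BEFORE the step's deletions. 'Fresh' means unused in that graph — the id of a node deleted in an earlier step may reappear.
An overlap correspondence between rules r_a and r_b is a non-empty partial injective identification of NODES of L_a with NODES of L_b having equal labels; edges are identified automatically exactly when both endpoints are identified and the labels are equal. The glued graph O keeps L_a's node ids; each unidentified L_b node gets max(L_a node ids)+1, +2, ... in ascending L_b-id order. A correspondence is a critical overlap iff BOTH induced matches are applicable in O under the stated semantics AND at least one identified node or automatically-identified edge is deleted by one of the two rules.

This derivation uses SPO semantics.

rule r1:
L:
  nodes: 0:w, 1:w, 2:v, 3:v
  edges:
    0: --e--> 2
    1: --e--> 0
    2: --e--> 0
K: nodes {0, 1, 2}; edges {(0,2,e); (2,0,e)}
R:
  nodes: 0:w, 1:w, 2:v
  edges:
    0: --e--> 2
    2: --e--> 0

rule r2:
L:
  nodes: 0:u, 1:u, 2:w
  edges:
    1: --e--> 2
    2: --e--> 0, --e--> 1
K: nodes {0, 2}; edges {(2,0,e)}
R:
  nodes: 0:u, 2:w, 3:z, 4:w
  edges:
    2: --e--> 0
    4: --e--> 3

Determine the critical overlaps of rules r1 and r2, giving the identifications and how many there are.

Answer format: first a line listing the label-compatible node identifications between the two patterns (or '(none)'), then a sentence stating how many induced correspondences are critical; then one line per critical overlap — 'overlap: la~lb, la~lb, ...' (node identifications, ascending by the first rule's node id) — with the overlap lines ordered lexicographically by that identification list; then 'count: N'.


label-compatible node identifications between L(r1) and L(r2): 0~2, 1~2
0 of the induced correspondences are critical overlaps of r1 and r2.
count: 0


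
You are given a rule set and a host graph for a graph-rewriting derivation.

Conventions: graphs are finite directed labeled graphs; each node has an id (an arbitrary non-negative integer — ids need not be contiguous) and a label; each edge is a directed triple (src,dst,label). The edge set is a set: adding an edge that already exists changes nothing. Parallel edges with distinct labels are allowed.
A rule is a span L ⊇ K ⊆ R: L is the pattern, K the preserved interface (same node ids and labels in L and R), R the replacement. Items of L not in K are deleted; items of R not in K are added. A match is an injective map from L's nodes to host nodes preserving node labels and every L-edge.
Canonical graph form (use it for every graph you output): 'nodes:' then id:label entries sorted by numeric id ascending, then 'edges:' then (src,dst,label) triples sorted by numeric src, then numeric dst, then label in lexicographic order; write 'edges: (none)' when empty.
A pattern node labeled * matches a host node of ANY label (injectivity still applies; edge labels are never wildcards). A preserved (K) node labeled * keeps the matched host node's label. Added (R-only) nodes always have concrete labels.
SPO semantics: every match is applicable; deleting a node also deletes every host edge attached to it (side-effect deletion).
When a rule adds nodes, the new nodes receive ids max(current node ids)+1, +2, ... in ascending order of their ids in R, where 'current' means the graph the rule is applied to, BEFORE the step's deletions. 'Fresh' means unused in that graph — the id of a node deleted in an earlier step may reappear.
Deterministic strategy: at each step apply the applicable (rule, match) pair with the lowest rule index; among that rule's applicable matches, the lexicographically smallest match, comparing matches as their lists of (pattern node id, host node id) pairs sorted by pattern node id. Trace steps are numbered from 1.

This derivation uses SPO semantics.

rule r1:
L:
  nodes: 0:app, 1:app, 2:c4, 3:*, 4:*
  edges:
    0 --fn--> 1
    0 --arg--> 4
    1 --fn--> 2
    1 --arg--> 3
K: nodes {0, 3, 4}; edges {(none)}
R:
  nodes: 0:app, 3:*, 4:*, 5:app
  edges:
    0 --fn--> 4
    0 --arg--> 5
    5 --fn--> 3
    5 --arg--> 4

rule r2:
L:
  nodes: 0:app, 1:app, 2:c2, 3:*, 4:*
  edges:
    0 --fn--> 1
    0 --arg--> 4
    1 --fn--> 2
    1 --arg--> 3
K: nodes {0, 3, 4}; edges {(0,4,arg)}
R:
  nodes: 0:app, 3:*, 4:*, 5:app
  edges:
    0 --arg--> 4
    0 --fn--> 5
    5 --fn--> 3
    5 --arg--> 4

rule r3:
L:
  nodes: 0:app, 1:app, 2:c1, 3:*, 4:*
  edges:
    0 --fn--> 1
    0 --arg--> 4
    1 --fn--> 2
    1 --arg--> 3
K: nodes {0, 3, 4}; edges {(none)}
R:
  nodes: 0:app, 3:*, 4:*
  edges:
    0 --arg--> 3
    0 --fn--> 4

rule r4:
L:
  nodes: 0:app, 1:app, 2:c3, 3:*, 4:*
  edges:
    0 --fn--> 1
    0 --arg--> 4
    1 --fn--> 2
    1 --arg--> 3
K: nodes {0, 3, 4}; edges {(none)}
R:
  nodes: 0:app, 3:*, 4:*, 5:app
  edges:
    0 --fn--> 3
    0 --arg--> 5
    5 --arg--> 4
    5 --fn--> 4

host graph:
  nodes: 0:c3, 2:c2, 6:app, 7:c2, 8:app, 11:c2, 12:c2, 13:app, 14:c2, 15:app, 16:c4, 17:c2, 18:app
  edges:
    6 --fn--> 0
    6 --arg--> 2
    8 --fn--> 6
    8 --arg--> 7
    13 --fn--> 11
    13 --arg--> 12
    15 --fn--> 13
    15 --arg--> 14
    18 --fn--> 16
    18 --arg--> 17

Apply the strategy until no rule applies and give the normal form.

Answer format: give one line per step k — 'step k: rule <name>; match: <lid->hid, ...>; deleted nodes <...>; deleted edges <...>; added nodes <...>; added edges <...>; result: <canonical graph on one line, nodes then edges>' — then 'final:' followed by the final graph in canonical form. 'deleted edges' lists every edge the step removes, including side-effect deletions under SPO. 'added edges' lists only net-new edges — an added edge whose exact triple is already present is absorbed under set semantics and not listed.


step 1: rule r2; match: 0->15, 1->13, 2->11, 3->12, 4->14; deleted nodes 11, 13; deleted edges (13,11,fn); (13,12,arg); (15,13,fn); added nodes 19; added edges (15,19,fn); (19,12,fn); (19,14,arg); result: nodes: 0:c3, 2:c2, 6:app, 7:c2, 8:app, 12:c2, 14:c2, 15:app, 16:c4, 17:c2, 18:app, 19:app edges: (6,0,fn); (6,2,arg); (8,6,fn); (8,7,arg); (15,14,arg); (15,19,fn); (18,16,fn); (18,17,arg); (19,12,fn); (19,14,arg)
step 2: rule r4; match: 0->8, 1->6, 2->0, 3->2, 4->7; deleted nodes 0, 6; deleted edges (6,0,fn); (6,2,arg); (8,6,fn); (8,7,arg); added nodes 20; added edges (8,2,fn); (8,20,arg); (20,7,arg); (20,7,fn); result: nodes: 2:c2, 7:c2, 8:app, 12:c2, 14:c2, 15:app, 16:c4, 17:c2, 18:app, 19:app, 20:app edges: (8,2,fn); (8,20,arg); (15,14,arg); (15,19,fn); (18,16,fn); (18,17,arg); (19,12,fn); (19,14,arg); (20,7,arg); (20,7,fn)
final:
nodes: 2:c2, 7:c2, 8:app, 12:c2, 14:c2, 15:app, 16:c4, 17:c2, 18:app, 19:app, 20:app
edges: (8,2,fn); (8,20,arg); (15,14,arg); (15,19,fn); (18,16,fn); (18,17,arg); (19,12,fn); (19,14,arg); (20,7,arg); (20,7,fn)
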